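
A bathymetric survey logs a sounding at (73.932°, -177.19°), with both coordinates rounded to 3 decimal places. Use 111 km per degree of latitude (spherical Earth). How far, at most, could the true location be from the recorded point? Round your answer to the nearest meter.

58 meters

Rounding to 3 decimal places leaves each coordinate within ±0.0005° of the true value.
North–south component: 0.0005° × 111000 = 55.5 m.
East–west component at 73.932°: 0.0005° × 111000 × cos 73.932° ≈ 0.0005 × 30722.4 ≈ 15.3612 m.
Combining orthogonally: (55.5² + 15.3612²)^½ ≈ 57.5866 m.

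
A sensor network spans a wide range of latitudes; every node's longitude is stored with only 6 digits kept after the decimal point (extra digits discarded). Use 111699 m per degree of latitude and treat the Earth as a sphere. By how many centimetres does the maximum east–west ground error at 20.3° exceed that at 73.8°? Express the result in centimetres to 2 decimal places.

7.36 centimetres

Truncating at 6 decimal places can drop up to a full unit in the last place, so the longitude may be off by as much as 1e-06°.
At 20.3°: 1e-06° × 111699 × cos 20.3° = 1e-06 × 111699 × 0.9379 ≈ 0.10476 m.
Error at 73.8° = 1e-06° × 111699 × cos 73.8° ≈ 0.1117 × 0.2790 = 0.031163 m.
Difference: 0.10476 − 0.031163 = 0.073598 m.
That is 0.0735982 m = 7.3598 cm.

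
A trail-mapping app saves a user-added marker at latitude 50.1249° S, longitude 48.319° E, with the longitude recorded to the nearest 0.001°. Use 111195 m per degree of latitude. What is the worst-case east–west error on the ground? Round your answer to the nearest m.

36 m

Rounding to 3 decimal places leaves the longitude within ±0.0005° of the true value.
At latitude 50.1249° a degree of longitude spans 111195 m × cos 50.1249° = 111195 × 0.6411 ≈ 71288.9 m.
So at most 0.0005° × 71288.9 ≈ 35.6445 m east–west.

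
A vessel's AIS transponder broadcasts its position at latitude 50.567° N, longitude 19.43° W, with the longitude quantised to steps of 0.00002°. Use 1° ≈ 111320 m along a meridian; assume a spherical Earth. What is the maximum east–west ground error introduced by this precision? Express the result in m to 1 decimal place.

With a 0.00002° grid the true value lies within half a step, ±0.00002°/2 = ±1e-05°, of the stored one.
Parallels shrink by cos φ, so at 50.567° a degree of longitude is 111320 × 0.6352 ≈ 70707.7 m.
Maximum E–W displacement: 1e-05 × 70707.7 = 0.707077 m.

0.7 m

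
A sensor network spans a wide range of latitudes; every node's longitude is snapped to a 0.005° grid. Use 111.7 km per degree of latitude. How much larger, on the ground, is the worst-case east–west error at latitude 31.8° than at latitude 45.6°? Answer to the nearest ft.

With a 0.005° grid the true value lies within half a step, ±0.005°/2 = ±0.0025°, of the stored one.
At 31.8°: 0.0025° × 111700 × cos 31.8° = 0.0025 × 111700 × 0.8499 ≈ 237.33 m.
Error at 45.6° = 0.0025° × 111700 × cos 45.6° ≈ 279.25 × 0.6997 = 195.38 m.
So the lower-latitude error exceeds the higher by 237.33 − 195.38 = 41.952 m.
Converting: 41.9515 m × 3.2808 ft/m ≈ 137.64 ft.

138 ft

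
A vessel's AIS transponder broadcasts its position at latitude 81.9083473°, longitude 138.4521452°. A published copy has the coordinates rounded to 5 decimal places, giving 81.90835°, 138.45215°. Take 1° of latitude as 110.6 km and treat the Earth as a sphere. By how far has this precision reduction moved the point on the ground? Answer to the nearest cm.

31 cm

The latitude changed by -0.0000027° and the longitude by -0.0000048°.
North–south shift: -0.0000027 × 110600 = -0.29862 m.
East–west at this latitude: -0.0000048° × 110600 × cos 81.9083° ≈ -0.0000048 × 15567.7 = -0.074725 m.
Distance: √(0.29862² + 0.074725²) ≈ 0.307827 m.
That is 0.307827 m = 30.783 cm.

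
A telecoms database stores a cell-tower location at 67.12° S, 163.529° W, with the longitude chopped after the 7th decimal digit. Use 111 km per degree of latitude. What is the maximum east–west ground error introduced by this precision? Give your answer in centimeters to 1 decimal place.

0.4 centimeters

Truncating at 7 decimal places can drop up to a full unit in the last place, so the longitude may be off by as much as 1e-07°.
At latitude 67.12° a degree of longitude spans 111000 m × cos 67.12° = 111000 × 0.3888 ≈ 43157.1 m.
Maximum E–W displacement: 1e-07 × 43157.1 = 0.00431571 m.
That is 0.00431571 m = 0.43157 cm.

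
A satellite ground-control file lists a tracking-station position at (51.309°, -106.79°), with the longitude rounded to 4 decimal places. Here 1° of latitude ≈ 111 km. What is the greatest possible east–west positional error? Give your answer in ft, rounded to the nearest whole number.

11 ft

Rounding to 4 decimal places leaves the longitude within ±5e-05° of the true value.
Parallels shrink by cos φ, so at 51.309° a degree of longitude is 111000 × 0.6251 ≈ 69388.3 m.
Maximum E–W displacement: 5e-05 × 69388.3 = 3.46942 m.
Converting: 3.46942 m × 3.2808 ft/m ≈ 11.383 ft.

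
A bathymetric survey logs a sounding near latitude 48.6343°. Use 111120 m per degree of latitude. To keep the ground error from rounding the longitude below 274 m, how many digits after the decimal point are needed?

3 decimal places

At 48.6343° one degree of longitude covers 111120 × cos 48.6343° ≈ 111120 × 0.6609 ≈ 73435.1 m.
With N decimal places the half-ulp bound is 0.5·10⁻ᴺ°, or 0.5·10⁻ᴺ × 73435.1 m on the ground.
Setting 36717.5 × 10⁻ᴺ ≤ 274 gives 10ᴺ ≥ 134, i.e. N ≥ 2.13.
N = 2 would give 367 m (too coarse); N = 3 gives 36.7 m ≤ 274 m.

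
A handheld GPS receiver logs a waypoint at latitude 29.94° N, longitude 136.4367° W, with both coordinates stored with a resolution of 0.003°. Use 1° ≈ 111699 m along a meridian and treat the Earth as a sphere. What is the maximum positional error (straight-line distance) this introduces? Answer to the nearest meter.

222 meters

With a 0.003° grid the true value lies within half a step, ±0.003°/2 = ±0.0015°, of the stored one.
N–S: 0.0015° × 111699 m/° = 167.548 m.
Longitude error → 0.0015 × 111699 × cos 29.94° = 0.0015 × 111699 × 0.8665 ≈ 145.189 m.
The two errors are perpendicular, so the maximum displacement is √(167.548² + 145.189²) ≈ 221.703 m.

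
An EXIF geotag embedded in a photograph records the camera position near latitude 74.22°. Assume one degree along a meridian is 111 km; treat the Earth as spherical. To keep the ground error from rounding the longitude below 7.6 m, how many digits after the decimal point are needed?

4 decimal places

At 74.22° one degree of longitude covers 111000 × cos 74.22° ≈ 111000 × 0.2719 ≈ 30185.8 m.
N decimal places → at most half a unit in the last place, 0.5 × 10⁻ᴺ° = 30185.8/2 × 10⁻ᴺ m.
Need 0.5 × 30185.8 × 10⁻ᴺ ≤ 7.6 → 10⁻ᴺ ≤ 5.035e-04, so N ≥ 3.30.
At 3 places the error can reach 15.1 m, but 4 places keeps it to 1.51 m.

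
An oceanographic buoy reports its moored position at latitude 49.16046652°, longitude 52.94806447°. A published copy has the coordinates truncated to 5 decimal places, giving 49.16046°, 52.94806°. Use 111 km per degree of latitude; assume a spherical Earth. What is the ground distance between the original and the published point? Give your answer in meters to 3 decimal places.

0.793 meters

The latitude changed by +0.00000652° and the longitude by +0.00000447°.
North–south shift: 0.00000652 × 111000 = 0.72372 m.
East–west at this latitude: 0.00000447° × 111000 × cos 49.1605° ≈ 0.00000447 × 72587.7 = 0.324467 m.
Distance: √(0.72372² + 0.324467²) ≈ 0.793126 m.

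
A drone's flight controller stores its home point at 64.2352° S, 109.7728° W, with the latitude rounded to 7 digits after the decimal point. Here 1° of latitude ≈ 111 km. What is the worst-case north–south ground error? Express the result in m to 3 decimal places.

Rounding to 7 decimal places leaves the latitude within ±5e-08° of the true value.
North–south distance: 5e-08° × 111000 m/° = 0.00555 m.

0.006 m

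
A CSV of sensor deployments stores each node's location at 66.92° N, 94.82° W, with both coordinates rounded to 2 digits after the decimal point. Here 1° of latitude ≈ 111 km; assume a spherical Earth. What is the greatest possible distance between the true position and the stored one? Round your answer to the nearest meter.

596 meters

Rounding to 2 decimal places leaves each coordinate within ±0.005° of the true value.
North–south component: 0.005° × 111000 = 555 m.
East–west component at 66.92°: 0.005° × 111000 × cos 66.92° ≈ 0.005 × 43513.8 ≈ 217.569 m.
The two errors are perpendicular, so the maximum displacement is √(555² + 217.569²) ≈ 596.122 m.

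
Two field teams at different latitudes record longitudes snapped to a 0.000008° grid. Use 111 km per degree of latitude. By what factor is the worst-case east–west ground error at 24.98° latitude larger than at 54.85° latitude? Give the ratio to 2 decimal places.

With a 0.000008° grid the true value lies within half a step, ±0.000008°/2 = ±4e-06°, of the stored one.
Error at 24.98° = 4e-06° × 111000 × cos 24.98° ≈ 0.444 × 0.9065 = 0.40247 m.
At 54.85°: 4e-06° × 111000 × cos 54.85° = 4e-06 × 111000 × 0.5757 ≈ 0.25562 m.
Ratio: 0.40247 / 0.25562 = cos 24.98° / cos 54.85° ≈ 1.5745.

1.57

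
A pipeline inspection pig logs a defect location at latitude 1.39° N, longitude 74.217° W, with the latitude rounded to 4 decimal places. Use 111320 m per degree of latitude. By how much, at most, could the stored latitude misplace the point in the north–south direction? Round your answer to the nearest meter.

Rounding to 4 decimal places leaves the latitude within ±5e-05° of the true value.
Along the meridian that is 5e-05° × 111320 m/° = 5.566 m.

6 meters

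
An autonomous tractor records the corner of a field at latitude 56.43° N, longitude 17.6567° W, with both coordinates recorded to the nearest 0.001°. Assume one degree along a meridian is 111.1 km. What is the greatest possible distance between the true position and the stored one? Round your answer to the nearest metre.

Rounding to 3 decimal places leaves each coordinate within ±0.0005° of the true value.
Latitude error → 0.0005 × 111100 = 55.55 m along the meridian.
E–W at 56.43°: 0.0005° × 111100 × cos 56.43° = 0.0005 × 111100 × 0.5530 ≈ 30.7167 m.
Combining orthogonally: (55.55² + 30.7167²)^½ ≈ 63.4769 m.

63 metres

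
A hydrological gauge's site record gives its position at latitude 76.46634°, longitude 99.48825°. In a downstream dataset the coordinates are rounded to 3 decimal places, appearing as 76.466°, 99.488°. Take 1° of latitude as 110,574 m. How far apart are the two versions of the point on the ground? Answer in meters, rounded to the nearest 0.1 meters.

Δlat = 76.46634 − 76.466 = +0.00034°; Δlon = 99.48825 − 99.488 = +0.00025°.
North–south shift: 0.00034 × 110574 = 37.5952 m.
E–W at 76.466°: 0.00025° × 110574 × cos 76.466° = 0.00025 × 110574 × 0.2340 ≈ 6.4692 m.
Distance: √(37.5952² + 6.4692²) ≈ 38.1477 m.

38.1 meters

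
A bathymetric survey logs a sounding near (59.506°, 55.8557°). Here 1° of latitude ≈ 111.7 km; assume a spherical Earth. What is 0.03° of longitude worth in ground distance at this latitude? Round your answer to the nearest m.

1700 m

At 59.506° a degree of longitude is 111700 × cos 59.506° ≈ 56682 m, so 0.03° corresponds to 1700.46 m.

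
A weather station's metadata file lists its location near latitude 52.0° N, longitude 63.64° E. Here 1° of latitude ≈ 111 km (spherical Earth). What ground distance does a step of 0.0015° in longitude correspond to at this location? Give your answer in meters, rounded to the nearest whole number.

103 meters

0.0015° of longitude at 52° is 0.0015 × 111000 × cos 52° ≈ 0.0015 × 68338.4 = 102.508 m.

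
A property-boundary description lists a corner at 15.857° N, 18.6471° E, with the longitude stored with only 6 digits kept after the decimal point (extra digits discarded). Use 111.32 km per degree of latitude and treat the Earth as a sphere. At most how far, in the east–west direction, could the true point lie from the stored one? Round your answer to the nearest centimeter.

11 centimeters

Truncating at 6 decimal places can drop up to a full unit in the last place, so the longitude may be off by as much as 1e-06°.
One degree of longitude at 15.857° is 111320 × cos 15.857° ≈ 111320 × 0.9619 = 107084 m.
Maximum E–W displacement: 1e-06 × 107084 = 0.107084 m.
That is 0.107084 m = 10.708 cm.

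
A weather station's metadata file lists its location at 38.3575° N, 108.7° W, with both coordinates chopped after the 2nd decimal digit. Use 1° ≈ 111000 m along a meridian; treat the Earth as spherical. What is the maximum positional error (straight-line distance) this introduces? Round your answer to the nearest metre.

1411 metres

Truncating at 2 decimal places can drop up to a full unit in the last place, so each coordinate may be off by as much as 0.01°.
Latitude error → 0.01 × 111000 = 1110 m along the meridian.
East–west component at 38.3575°: 0.01° × 111000 × cos 38.3575° ≈ 0.01 × 87041.1 ≈ 870.411 m.
Worst case both components are at the extreme and orthogonal: √(1110² + 870.411²) ≈ 1410.57 m.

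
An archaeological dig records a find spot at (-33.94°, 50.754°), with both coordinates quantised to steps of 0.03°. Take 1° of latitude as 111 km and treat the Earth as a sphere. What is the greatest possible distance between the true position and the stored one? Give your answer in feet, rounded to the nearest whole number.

7098 feet

With a 0.03° grid the true value lies within half a step, ±0.03°/2 = ±0.015°, of the stored one.
Latitude error → 0.015 × 111000 = 1665 m along the meridian.
E–W at 33.94°: 0.015° × 111000 × cos 33.94° = 0.015 × 111000 × 0.8296 ≈ 1381.32 m.
The two errors are perpendicular, so the maximum displacement is √(1665² + 1381.32²) ≈ 2163.39 m.
Converting: 2163.39 m × 3.2808 ft/m ≈ 7097.8 ft.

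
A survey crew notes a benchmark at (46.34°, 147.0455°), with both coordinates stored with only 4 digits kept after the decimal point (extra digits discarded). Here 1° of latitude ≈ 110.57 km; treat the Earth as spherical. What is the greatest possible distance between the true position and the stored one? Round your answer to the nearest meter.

Truncating at 4 decimal places can drop up to a full unit in the last place, so each coordinate may be off by as much as 0.0001°.
Latitude error → 0.0001 × 110570 = 11.057 m along the meridian.
E–W at 46.34°: 0.0001° × 110570 × cos 46.34° = 0.0001 × 110570 × 0.6904 ≈ 7.6335 m.
Worst case both components are at the extreme and orthogonal: √(11.057² + 7.6335²) ≈ 13.4361 m.

13 meters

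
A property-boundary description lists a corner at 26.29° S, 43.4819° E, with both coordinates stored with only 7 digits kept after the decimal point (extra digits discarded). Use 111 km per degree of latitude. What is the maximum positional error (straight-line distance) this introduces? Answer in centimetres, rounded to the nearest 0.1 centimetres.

Truncating at 7 decimal places can drop up to a full unit in the last place, so each coordinate may be off by as much as 1e-07°.
North–south component: 1e-07° × 111000 = 0.0111 m.
East–west component at 26.29°: 1e-07° × 111000 × cos 26.29° ≈ 1e-07 × 99518.6 ≈ 0.00995186 m.
Combining orthogonally: (0.0111² + 0.00995186²)^½ ≈ 0.014908 m.
That is 0.014908 m = 1.4908 cm.

1.5 centimetres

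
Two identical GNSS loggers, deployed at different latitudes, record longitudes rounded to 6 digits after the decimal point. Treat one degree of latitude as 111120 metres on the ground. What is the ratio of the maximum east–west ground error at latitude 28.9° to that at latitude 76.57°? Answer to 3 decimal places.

Rounding to 6 decimal places leaves the longitude within ±5e-07° of the true value.
At 28.9°: 5e-07° × 111120 × cos 28.9° = 5e-07 × 111120 × 0.8755 ≈ 0.048641 m.
At 76.57°: 5e-07° × 111120 × cos 76.57° = 5e-07 × 111120 × 0.2323 ≈ 0.012904 m.
The ratio reduces to cos 28.9° / cos 76.57° = 0.8755/0.2323 ≈ 3.7694.

3.769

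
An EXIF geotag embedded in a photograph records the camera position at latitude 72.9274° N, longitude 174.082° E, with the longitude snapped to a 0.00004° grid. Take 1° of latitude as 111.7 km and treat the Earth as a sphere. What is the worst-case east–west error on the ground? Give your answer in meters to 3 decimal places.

With a 0.00004° grid the true value lies within half a step, ±0.00004°/2 = ±2e-05°, of the stored one.
One degree of longitude at 72.9274° is 111700 × cos 72.9274° ≈ 111700 × 0.2936 = 32793.2 m.
East–west error: 2e-05° × 32793.2 m/° ≈ 0.655865 m.

0.656 meters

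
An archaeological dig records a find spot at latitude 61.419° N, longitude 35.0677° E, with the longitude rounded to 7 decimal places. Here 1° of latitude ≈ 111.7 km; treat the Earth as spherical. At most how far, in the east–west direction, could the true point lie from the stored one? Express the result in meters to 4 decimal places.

0.0027 meters

Rounding to 7 decimal places leaves the longitude within ±5e-08° of the true value.
One degree of longitude at 61.419° is 111700 × cos 61.419° ≈ 111700 × 0.4784 = 53437.4 m.
Maximum E–W displacement: 5e-08 × 53437.4 = 0.00267187 m.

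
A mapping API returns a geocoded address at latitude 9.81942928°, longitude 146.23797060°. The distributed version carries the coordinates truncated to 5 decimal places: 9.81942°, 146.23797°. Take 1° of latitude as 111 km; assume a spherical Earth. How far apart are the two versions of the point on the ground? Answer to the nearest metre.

Δlat = 9.81942928 − 9.81942 = +0.00000928°; Δlon = 146.23797060 − 146.23797 = +0.00000060°.
N–S: 0.00000928° × 111000 m/° = 1.03008 m.
E–W at 9.81942°: 0.00000060° × 111000 × cos 9.81942° = 0.00000060 × 111000 × 0.9854 ≈ 0.0656243 m.
Distance: √(1.03008² + 0.0656243²) ≈ 1.03217 m.

1 metres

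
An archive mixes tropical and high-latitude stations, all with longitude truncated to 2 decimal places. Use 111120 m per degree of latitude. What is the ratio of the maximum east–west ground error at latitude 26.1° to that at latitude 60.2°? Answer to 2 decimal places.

1.81

Truncating at 2 decimal places can drop up to a full unit in the last place, so the longitude may be off by as much as 0.01°.
Error at 26.1° = 0.01° × 111120 × cos 26.1° ≈ 1111.2 × 0.8980 = 997.89 m.
At 60.2°: 0.01° × 111120 × cos 60.2° = 0.01 × 111120 × 0.4970 ≈ 552.24 m.
The ratio reduces to cos 26.1° / cos 60.2° = 0.8980/0.4970 ≈ 1.8070.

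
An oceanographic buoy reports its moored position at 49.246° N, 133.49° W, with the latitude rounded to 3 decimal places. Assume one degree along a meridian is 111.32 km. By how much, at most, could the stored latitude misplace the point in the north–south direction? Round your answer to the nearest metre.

56 metres

Rounding to 3 decimal places leaves the latitude within ±0.0005° of the true value.
North–south distance: 0.0005° × 111320 m/° = 55.66 m.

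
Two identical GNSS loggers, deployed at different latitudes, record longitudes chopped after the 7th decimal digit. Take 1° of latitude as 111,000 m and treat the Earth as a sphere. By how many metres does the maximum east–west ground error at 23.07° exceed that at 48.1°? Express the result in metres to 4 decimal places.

Truncating at 7 decimal places can drop up to a full unit in the last place, so the longitude may be off by as much as 1e-07°.
Error at 23.07° = 1e-07° × 111000 × cos 23.07° ≈ 0.0111 × 0.9200 = 0.010212 m.
Error at 48.1° = 1e-07° × 111000 × cos 48.1° ≈ 0.0111 × 0.6678 = 0.0074129 m.
Difference: 0.010212 − 0.0074129 = 0.0027994 m.

0.0028 metres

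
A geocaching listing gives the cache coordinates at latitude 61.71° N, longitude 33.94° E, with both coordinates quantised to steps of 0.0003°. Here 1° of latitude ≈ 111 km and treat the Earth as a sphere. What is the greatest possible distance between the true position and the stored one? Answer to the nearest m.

With a 0.0003° grid the true value lies within half a step, ±0.0003°/2 = ±0.00015°, of the stored one.
N–S: 0.00015° × 111000 m/° = 16.65 m.
East–west component at 61.71°: 0.00015° × 111000 × cos 61.71° ≈ 0.00015 × 52606.7 ≈ 7.89101 m.
Combining orthogonally: (16.65² + 7.89101²)^½ ≈ 18.4253 m.

18 m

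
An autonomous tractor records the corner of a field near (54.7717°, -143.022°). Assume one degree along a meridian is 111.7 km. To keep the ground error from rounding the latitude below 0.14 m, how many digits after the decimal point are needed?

6

One degree of latitude covers 111700 m.
Rounding to N decimal places gives at most 0.5 × 10⁻ᴺ degrees of error, i.e. 0.5 × 10⁻ᴺ × 111700 m.
Need 0.5 × 111700 × 10⁻ᴺ ≤ 0.14 → 10⁻ᴺ ≤ 2.507e-06, so N ≥ 5.60.
At 5 places the error can reach 0.558 m, but 6 places keeps it to 0.0558 m.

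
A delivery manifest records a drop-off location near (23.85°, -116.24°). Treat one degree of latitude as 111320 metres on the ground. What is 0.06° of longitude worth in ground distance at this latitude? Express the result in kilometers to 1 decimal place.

6.1 kilometers

0.06° of longitude at 23.85° is 0.06 × 111320 × cos 23.85° ≈ 0.06 × 101814 = 6108.84 m.
That is 6108.84 m = 6.1088 km.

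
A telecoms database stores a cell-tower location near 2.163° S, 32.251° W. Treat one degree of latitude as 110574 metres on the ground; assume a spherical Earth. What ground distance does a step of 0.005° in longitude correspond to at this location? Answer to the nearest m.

552 m

One degree of longitude here spans 110574 × cos 2.163° = 110574 × 0.9993 ≈ 110495 m; 0.005° of that is 552.476 m.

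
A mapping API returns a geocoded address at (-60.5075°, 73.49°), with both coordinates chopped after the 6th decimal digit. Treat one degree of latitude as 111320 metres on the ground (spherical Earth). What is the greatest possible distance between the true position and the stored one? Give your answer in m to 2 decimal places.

0.12 m

Truncating at 6 decimal places can drop up to a full unit in the last place, so each coordinate may be off by as much as 1e-06°.
North–south component: 1e-06° × 111320 = 0.11132 m.
Longitude error → 1e-06 × 111320 × cos 60.5075° = 1e-06 × 111320 × 0.4923 ≈ 0.0548039 m.
Combining orthogonally: (0.11132² + 0.0548039²)^½ ≈ 0.124079 m.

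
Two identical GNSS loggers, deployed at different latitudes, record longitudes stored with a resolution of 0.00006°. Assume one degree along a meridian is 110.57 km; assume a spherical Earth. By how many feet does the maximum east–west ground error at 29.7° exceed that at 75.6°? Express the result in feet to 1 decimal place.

6.7 feet

With a 0.00006° grid the true value lies within half a step, ±0.00006°/2 = ±3e-05°, of the stored one.
At 29.7°: 3e-05° × 110570 × cos 29.7° = 3e-05 × 110570 × 0.8686 ≈ 2.8813 m.
At 75.6°: 3e-05° × 110570 × cos 75.6° = 3e-05 × 110570 × 0.2487 ≈ 0.82493 m.
So the lower-latitude error exceeds the higher by 2.8813 − 0.82493 = 2.0564 m.
Converting: 2.05641 m × 3.2808 ft/m ≈ 6.7467 ft.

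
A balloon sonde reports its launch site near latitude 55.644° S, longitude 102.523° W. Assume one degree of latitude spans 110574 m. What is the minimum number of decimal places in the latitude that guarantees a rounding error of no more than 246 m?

3 decimal places

One degree of latitude covers 110574 m.
Rounding to N decimal places gives at most 0.5 × 10⁻ᴺ degrees of error, i.e. 0.5 × 10⁻ᴺ × 110574 m.
Setting 55287 × 10⁻ᴺ ≤ 246 gives 10ᴺ ≥ 224.7, i.e. N ≥ 2.35.
At 2 places the error can reach 553 m, but 3 places keeps it to 55.3 m.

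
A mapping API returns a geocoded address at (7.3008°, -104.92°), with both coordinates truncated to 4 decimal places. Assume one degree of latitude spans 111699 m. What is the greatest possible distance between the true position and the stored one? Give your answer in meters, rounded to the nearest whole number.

16 meters

Truncating at 4 decimal places can drop up to a full unit in the last place, so each coordinate may be off by as much as 0.0001°.
North–south component: 0.0001° × 111699 = 11.1699 m.
Longitude error → 0.0001 × 111699 × cos 7.3008° = 0.0001 × 111699 × 0.9919 ≈ 11.0793 m.
Combining orthogonally: (11.1699² + 11.0793²)^½ ≈ 15.7327 m.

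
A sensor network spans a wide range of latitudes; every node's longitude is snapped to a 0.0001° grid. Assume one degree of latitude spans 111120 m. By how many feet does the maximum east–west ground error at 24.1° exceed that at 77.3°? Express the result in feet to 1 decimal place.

12.6 feet

With a 0.0001° grid the true value lies within half a step, ±0.0001°/2 = ±5e-05°, of the stored one.
Error at 24.1° = 5e-05° × 111120 × cos 24.1° ≈ 5.556 × 0.9128 = 5.0717 m.
Error at 77.3° = 5e-05° × 111120 × cos 77.3° ≈ 5.556 × 0.2198 = 1.2215 m.
So the lower-latitude error exceeds the higher by 5.0717 − 1.2215 = 3.8502 m.
In feet: 3.85024 m ÷ 0.3048 ≈ 12.632 ft.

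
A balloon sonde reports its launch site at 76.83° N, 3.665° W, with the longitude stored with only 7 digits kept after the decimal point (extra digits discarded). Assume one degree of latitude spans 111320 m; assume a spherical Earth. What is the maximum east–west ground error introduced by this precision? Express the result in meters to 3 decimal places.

0.003 meters

Truncating at 7 decimal places can drop up to a full unit in the last place, so the longitude may be off by as much as 1e-07°.
Parallels shrink by cos φ, so at 76.83° a degree of longitude is 111320 × 0.2278 ≈ 25363.3 m.
Maximum E–W displacement: 1e-07 × 25363.3 = 0.00253633 m.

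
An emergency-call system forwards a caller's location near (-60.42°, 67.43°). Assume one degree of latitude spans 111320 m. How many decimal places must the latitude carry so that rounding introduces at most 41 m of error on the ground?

4 decimal places

One degree of latitude covers 111320 m.
With N decimal places the half-ulp bound is 0.5·10⁻ᴺ°, or 0.5·10⁻ᴺ × 111320 m on the ground.
Setting 55660 × 10⁻ᴺ ≤ 41 gives 10ᴺ ≥ 1358, i.e. N ≥ 3.13.
So 4 decimal places suffice (5.57 m); 3 would allow up to 55.7 m.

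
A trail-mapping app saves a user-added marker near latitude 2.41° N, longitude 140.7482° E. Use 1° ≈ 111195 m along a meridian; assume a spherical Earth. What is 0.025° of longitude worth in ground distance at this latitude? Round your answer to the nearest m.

At 2.41° a degree of longitude is 111195 × cos 2.41° ≈ 111097 m, so 0.025° corresponds to 2777.42 m.

2777 m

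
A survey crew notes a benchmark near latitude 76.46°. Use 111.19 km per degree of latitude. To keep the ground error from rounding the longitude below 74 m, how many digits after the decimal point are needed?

3 decimal places

At 76.46° one degree of longitude covers 111190 × cos 76.46° ≈ 111190 × 0.2341 ≈ 26032.3 m.
With N decimal places the half-ulp bound is 0.5·10⁻ᴺ°, or 0.5·10⁻ᴺ × 26032.3 m on the ground.
Need 0.5 × 26032.3 × 10⁻ᴺ ≤ 74 → 10⁻ᴺ ≤ 5.685e-03, so N ≥ 2.25.
At 2 places the error can reach 130 m, but 3 places keeps it to 13 m.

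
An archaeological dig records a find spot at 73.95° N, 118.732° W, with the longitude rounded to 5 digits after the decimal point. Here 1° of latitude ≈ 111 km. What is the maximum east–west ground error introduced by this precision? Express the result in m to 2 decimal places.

0.15 m

Rounding to 5 decimal places leaves the longitude within ±5e-06° of the true value.
At latitude 73.95° a degree of longitude spans 111000 m × cos 73.95° = 111000 × 0.2765 ≈ 30688.8 m.
East–west error: 5e-06° × 30688.8 m/° ≈ 0.153444 m.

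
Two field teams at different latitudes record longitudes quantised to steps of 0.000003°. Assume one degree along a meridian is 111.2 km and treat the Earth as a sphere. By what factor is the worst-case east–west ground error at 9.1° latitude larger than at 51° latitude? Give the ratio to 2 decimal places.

With a 0.000003° grid the true value lies within half a step, ±0.000003°/2 = ±1.5e-06°, of the stored one.
At 9.1°: 1.5e-06° × 111200 × cos 9.1° = 1.5e-06 × 111200 × 0.9874 ≈ 0.1647 m.
At 51°: 1.5e-06° × 111200 × cos 51° = 1.5e-06 × 111200 × 0.6293 ≈ 0.10497 m.
Ratio: 0.1647 / 0.10497 = cos 9.1° / cos 51° ≈ 1.5690.

1.57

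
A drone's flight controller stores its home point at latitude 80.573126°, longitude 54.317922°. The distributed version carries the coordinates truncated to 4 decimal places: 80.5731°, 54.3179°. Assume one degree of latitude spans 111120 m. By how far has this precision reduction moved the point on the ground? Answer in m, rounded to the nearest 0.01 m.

The latitude changed by +0.000026° and the longitude by +0.000022°.
North–south shift: 0.000026 × 111120 = 2.88912 m.
E–W at 80.5731°: 0.000022° × 111120 × cos 80.5731° = 0.000022 × 111120 × 0.1638 ≈ 0.400405 m.
Distance: √(2.88912² + 0.400405²) ≈ 2.91673 m.

2.92 m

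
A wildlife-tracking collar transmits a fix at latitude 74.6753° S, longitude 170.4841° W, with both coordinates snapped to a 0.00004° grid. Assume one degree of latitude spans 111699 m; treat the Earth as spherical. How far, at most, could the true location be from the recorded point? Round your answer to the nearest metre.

With a 0.00004° grid the true value lies within half a step, ±0.00004°/2 = ±2e-05°, of the stored one.
N–S: 2e-05° × 111699 m/° = 2.23398 m.
East–west component at 74.6753°: 2e-05° × 111699 × cos 74.6753° ≈ 2e-05 × 29520.8 ≈ 0.590416 m.
Worst case both components are at the extreme and orthogonal: √(2.23398² + 0.590416²) ≈ 2.31068 m.

2 metres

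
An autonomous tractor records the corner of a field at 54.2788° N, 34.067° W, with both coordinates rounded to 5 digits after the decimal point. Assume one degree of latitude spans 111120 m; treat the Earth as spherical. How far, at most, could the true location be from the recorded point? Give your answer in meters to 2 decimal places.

0.64 meters

Rounding to 5 decimal places leaves each coordinate within ±5e-06° of the true value.
Latitude error → 5e-06 × 111120 = 0.5556 m along the meridian.
East–west component at 54.2788°: 5e-06° × 111120 × cos 54.2788° ≈ 5e-06 × 64876.5 ≈ 0.324382 m.
Worst case both components are at the extreme and orthogonal: √(0.5556² + 0.324382²) ≈ 0.643363 m.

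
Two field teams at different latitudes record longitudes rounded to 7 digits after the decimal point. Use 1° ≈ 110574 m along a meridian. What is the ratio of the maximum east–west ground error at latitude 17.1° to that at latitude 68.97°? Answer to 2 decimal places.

2.66

Rounding to 7 decimal places leaves the longitude within ±5e-08° of the true value.
Error at 17.1° = 5e-08° × 110574 × cos 17.1° ≈ 0.0055287 × 0.9558 = 0.0052843 m.
Error at 68.97° = 5e-08° × 110574 × cos 68.97° ≈ 0.0055287 × 0.3589 = 0.001984 m.
Ratio: 0.0052843 / 0.001984 = cos 17.1° / cos 68.97° ≈ 2.6634.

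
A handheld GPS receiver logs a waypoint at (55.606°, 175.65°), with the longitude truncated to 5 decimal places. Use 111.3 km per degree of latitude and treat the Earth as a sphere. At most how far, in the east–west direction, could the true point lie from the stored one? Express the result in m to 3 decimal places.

Truncating at 5 decimal places can drop up to a full unit in the last place, so the longitude may be off by as much as 1e-05°.
At latitude 55.606° a degree of longitude spans 111300 m × cos 55.606° = 111300 × 0.5649 ≈ 62871.2 m.
Maximum E–W displacement: 1e-05 × 62871.2 = 0.628712 m.

0.629 m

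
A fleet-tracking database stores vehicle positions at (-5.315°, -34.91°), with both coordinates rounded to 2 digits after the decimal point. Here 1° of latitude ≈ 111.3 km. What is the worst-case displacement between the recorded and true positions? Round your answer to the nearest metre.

Rounding to 2 decimal places leaves each coordinate within ±0.005° of the true value.
Latitude error → 0.005 × 111300 = 556.5 m along the meridian.
Longitude error → 0.005 × 111300 × cos 5.315° = 0.005 × 111300 × 0.9957 ≈ 554.107 m.
Worst case both components are at the extreme and orthogonal: √(556.5² + 554.107²) ≈ 785.32 m.

785 metres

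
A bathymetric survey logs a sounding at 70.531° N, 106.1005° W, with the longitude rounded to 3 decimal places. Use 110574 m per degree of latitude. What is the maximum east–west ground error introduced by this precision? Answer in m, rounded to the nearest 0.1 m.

Rounding to 3 decimal places leaves the longitude within ±0.0005° of the true value.
At latitude 70.531° a degree of longitude spans 110574 m × cos 70.531° = 110574 × 0.3333 ≈ 36854 m.
Maximum E–W displacement: 0.0005 × 36854 = 18.427 m.

18.4 m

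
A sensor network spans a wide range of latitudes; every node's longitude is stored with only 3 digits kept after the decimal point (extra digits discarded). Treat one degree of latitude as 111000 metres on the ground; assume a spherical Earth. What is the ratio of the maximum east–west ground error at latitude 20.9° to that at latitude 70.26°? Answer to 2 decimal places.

Truncating at 3 decimal places can drop up to a full unit in the last place, so the longitude may be off by as much as 0.001°.
Error at 20.9° = 0.001° × 111000 × cos 20.9° ≈ 111 × 0.9342 = 103.7 m.
Error at 70.26° = 0.001° × 111000 × cos 70.26° ≈ 111 × 0.3378 = 37.491 m.
The ratio reduces to cos 20.9° / cos 70.26° = 0.9342/0.3378 ≈ 2.7659.

2.77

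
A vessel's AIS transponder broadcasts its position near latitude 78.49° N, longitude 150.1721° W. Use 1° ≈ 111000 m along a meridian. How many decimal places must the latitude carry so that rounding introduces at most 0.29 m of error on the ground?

One degree of latitude covers 111000 m.
N decimal places → at most half a unit in the last place, 0.5 × 10⁻ᴺ° = 111000/2 × 10⁻ᴺ m.
Setting 55500 × 10⁻ᴺ ≤ 0.29 gives 10ᴺ ≥ 1.914e+05, i.e. N ≥ 5.28.
N = 5 would give 0.555 m (too coarse); N = 6 gives 0.0555 m ≤ 0.29 m.

6 decimal places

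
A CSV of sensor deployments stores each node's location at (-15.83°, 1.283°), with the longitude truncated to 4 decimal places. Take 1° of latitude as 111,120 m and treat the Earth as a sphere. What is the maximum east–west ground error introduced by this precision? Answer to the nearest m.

11 m

Truncating at 4 decimal places can drop up to a full unit in the last place, so the longitude may be off by as much as 0.0001°.
At latitude 15.83° a degree of longitude spans 111120 m × cos 15.83° = 111120 × 0.9621 ≈ 106906 m.
East–west error: 0.0001° × 106906 m/° ≈ 10.6906 m.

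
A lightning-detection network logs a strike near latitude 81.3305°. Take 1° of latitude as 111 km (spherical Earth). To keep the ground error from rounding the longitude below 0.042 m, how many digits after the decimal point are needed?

At 81.3305° one degree of longitude covers 111000 × cos 81.3305° ≈ 111000 × 0.1507 ≈ 16731.5 m.
Rounding to N decimal places gives at most 0.5 × 10⁻ᴺ degrees of error, i.e. 0.5 × 10⁻ᴺ × 16731.5 m.
Setting 8365.77 × 10⁻ᴺ ≤ 0.042 gives 10ᴺ ≥ 1.992e+05, i.e. N ≥ 5.30.
So 6 decimal places suffice (0.00837 m); 5 would allow up to 0.0837 m.

6 decimal places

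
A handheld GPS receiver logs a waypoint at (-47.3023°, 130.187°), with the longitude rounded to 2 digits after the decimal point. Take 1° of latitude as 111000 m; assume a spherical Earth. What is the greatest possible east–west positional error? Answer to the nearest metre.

Rounding to 2 decimal places leaves the longitude within ±0.005° of the true value.
One degree of longitude at 47.3023° is 111000 × cos 47.3023° ≈ 111000 × 0.6781 = 75272.4 m.
East–west error: 0.005° × 75272.4 m/° ≈ 376.362 m.

376 metres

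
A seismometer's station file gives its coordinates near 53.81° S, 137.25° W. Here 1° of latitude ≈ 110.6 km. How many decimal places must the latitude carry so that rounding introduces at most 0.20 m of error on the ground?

6 decimal places

One degree of latitude covers 110600 m.
N decimal places → at most half a unit in the last place, 0.5 × 10⁻ᴺ° = 110600/2 × 10⁻ᴺ m.
Need 0.5 × 110600 × 10⁻ᴺ ≤ 0.20 → 10⁻ᴺ ≤ 3.617e-06, so N ≥ 5.44.
At 5 places the error can reach 0.553 m, but 6 places keeps it to 0.0553 m.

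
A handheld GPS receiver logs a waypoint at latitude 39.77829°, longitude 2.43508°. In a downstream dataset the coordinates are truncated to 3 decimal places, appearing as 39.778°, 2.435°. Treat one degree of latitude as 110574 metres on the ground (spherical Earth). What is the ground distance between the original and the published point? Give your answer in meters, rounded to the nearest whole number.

33 meters

Δlat = 39.77829 − 39.778 = +0.00029°; Δlon = 2.43508 − 2.435 = +0.00008°.
N–S: 0.00029° × 110574 m/° = 32.0665 m.
E–W at 39.778°: 0.00008° × 110574 × cos 39.778° = 0.00008 × 110574 × 0.7685 ≈ 6.79835 m.
Distance: √(32.0665² + 6.79835²) ≈ 32.7792 m.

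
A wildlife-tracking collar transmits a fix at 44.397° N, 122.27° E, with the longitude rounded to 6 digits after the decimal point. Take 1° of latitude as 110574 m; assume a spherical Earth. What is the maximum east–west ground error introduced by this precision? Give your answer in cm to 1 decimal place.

4.0 cm

Rounding to 6 decimal places leaves the longitude within ±5e-07° of the true value.
Parallels shrink by cos φ, so at 44.397° a degree of longitude is 110574 × 0.7145 ≈ 79006.2 m.
Maximum E–W displacement: 5e-07 × 79006.2 = 0.0395031 m.
That is 0.0395031 m = 3.9503 cm.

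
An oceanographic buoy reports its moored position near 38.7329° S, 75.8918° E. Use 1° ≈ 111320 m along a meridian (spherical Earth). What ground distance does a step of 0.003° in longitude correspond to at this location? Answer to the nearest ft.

855 ft

One degree of longitude here spans 111320 × cos 38.7329° = 111320 × 0.7801 ≈ 86837.5 m; 0.003° of that is 260.513 m.
In feet: 260.513 m ÷ 0.3048 ≈ 854.7 ft.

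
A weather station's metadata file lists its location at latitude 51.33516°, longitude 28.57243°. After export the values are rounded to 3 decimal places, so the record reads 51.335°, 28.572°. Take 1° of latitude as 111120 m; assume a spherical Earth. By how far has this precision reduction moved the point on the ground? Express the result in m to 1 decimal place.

34.7 m

Δlat = 51.33516 − 51.335 = +0.00016°; Δlon = 28.57243 − 28.572 = +0.00043°.
North–south shift: 0.00016 × 111120 = 17.7792 m.
E–W at 51.335°: 0.00043° × 111120 × cos 51.335° = 0.00043 × 111120 × 0.6248 ≈ 29.8523 m.
Combined displacement = (17.7792² + 29.8523²)^½ ≈ 34.7457 m.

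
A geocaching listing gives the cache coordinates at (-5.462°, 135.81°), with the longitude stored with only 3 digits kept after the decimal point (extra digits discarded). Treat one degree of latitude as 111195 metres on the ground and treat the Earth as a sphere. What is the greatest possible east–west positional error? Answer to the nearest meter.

111 meters

Truncating at 3 decimal places can drop up to a full unit in the last place, so the longitude may be off by as much as 0.001°.
One degree of longitude at 5.462° is 111195 × cos 5.462° ≈ 111195 × 0.9955 = 110690 m.
East–west error: 0.001° × 110690 m/° ≈ 110.69 m.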